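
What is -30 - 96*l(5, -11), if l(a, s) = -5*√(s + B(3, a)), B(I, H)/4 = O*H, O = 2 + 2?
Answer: -30 + 480*√69 ≈ 3957.2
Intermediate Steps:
O = 4
B(I, H) = 16*H (B(I, H) = 4*(4*H) = 16*H)
l(a, s) = -5*√(s + 16*a)
-30 - 96*l(5, -11) = -30 - (-480)*√(-11 + 16*5) = -30 - (-480)*√(-11 + 80) = -30 - (-480)*√69 = -30 + 480*√69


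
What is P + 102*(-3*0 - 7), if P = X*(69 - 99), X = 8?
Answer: -954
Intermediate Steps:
P = -240 (P = 8*(69 - 99) = 8*(-30) = -240)
P + 102*(-3*0 - 7) = -240 + 102*(-3*0 - 7) = -240 + 102*(0 - 7) = -240 + 102*(-7) = -240 - 714 = -954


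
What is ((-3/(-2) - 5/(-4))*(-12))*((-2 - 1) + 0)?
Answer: 99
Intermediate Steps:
((-3/(-2) - 5/(-4))*(-12))*((-2 - 1) + 0) = ((-3*(-½) - 5*(-¼))*(-12))*(-3 + 0) = ((3/2 + 5/4)*(-12))*(-3) = ((11/4)*(-12))*(-3) = -33*(-3) = 99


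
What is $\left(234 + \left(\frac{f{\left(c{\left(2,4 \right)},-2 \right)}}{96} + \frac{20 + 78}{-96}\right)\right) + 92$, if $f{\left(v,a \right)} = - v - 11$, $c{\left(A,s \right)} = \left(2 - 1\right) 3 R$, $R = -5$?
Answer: $\frac{15601}{48} \approx 325.02$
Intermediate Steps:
$c{\left(A,s \right)} = -15$ ($c{\left(A,s \right)} = \left(2 - 1\right) 3 \left(-5\right) = 1 \cdot 3 \left(-5\right) = 3 \left(-5\right) = -15$)
$f{\left(v,a \right)} = -11 - v$
$\left(234 + \left(\frac{f{\left(c{\left(2,4 \right)},-2 \right)}}{96} + \frac{20 + 78}{-96}\right)\right) + 92 = \left(234 + \left(\frac{-11 - -15}{96} + \frac{20 + 78}{-96}\right)\right) + 92 = \left(234 + \left(\left(-11 + 15\right) \frac{1}{96} + 98 \left(- \frac{1}{96}\right)\right)\right) + 92 = \left(234 + \left(4 \cdot \frac{1}{96} - \frac{49}{48}\right)\right) + 92 = \left(234 + \left(\frac{1}{24} - \frac{49}{48}\right)\right) + 92 = \left(234 - \frac{47}{48}\right) + 92 = \frac{11185}{48} + 92 = \frac{15601}{48}$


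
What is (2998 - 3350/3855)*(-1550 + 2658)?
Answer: 2560353104/771 ≈ 3.3208e+6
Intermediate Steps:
(2998 - 3350/3855)*(-1550 + 2658) = (2998 - 3350*1/3855)*1108 = (2998 - 670/771)*1108 = (2310788/771)*1108 = 2560353104/771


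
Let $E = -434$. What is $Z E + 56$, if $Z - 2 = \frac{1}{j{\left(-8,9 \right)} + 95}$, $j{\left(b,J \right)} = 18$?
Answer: $- \frac{92190}{113} \approx -815.84$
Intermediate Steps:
$Z = \frac{227}{113}$ ($Z = 2 + \frac{1}{18 + 95} = 2 + \frac{1}{113} = \frac{227}{113} \approx 2.0089$)
$Z E + 56 = \frac{227}{113} \left(-434\right) + 56 = - \frac{98518}{113} + 56 = - \frac{92190}{113}$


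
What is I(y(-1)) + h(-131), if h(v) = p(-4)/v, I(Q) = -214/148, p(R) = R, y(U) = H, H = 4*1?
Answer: -13721/9694 ≈ -1.4154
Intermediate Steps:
H = 4
y(U) = 4
I(Q) = -107/74 (I(Q) = -214*1/148 = -107/74)
h(v) = -4/v
I(y(-1)) + h(-131) = -107/74 - 4/(-131) = -107/74 - 4*(-1/131) = -107/74 + 4/131 = -13721/9694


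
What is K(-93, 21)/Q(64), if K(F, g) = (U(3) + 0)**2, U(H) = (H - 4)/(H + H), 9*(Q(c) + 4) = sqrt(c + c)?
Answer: -9/1168 - sqrt(2)/584 ≈ -0.010127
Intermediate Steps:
Q(c) = -4 + sqrt(2)*sqrt(c)/9 (Q(c) = -4 + sqrt(c + c)/9 = -4 + sqrt(2*c)/9 = -4 + (sqrt(2)*sqrt(c))/9 = -4 + sqrt(2)*sqrt(c)/9)
U(H) = (-4 + H)/(2*H) (U(H) = (-4 + H)/((2*H)) = (-4 + H)*(1/(2*H)) = (-4 + H)/(2*H))
K(F, g) = 1/36 (K(F, g) = ((1/2)*(-4 + 3)/3 + 0)**2 = ((1/2)*(1/3)*(-1) + 0)**2 = (-1/6 + 0)**2 = (-1/6)**2 = 1/36)
K(-93, 21)/Q(64) = 1/(36*(-4 + sqrt(2)*sqrt(64)/9)) = 1/(36*(-4 + (1/9)*sqrt(2)*8)) = 1/(36*(-4 + 8*sqrt(2)/9))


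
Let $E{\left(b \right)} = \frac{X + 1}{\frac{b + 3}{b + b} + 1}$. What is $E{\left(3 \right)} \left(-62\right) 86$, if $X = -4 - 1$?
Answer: $10664$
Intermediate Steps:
$X = -5$
$E{\left(b \right)} = - \frac{4}{1 + \frac{3 + b}{2 b}}$ ($E{\left(b \right)} = \frac{-5 + 1}{\frac{b + 3}{b + b} + 1} = - \frac{4}{\frac{3 + b}{2 b} + 1} = - \frac{4}{1 + \frac{3 + b}{2 b}}$)
$E{\left(3 \right)} \left(-62\right) 86 = \left(-8\right) 3 \frac{1}{3 + 3 \cdot 3} \left(-62\right) 86 = \left(-8\right) 3 \frac{1}{3 + 9} \left(-62\right) 86 = \left(-8\right) 3 \cdot \frac{1}{12} \left(-62\right) 86 = \left(-2\right) \left(-62\right) 86 = 124 \cdot 86 = 10664$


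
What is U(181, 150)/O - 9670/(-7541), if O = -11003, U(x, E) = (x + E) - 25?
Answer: 104091464/82973623 ≈ 1.2545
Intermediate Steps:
U(x, E) = -25 + E + x (U(x, E) = (E + x) - 25 = -25 + E + x)
U(181, 150)/O - 9670/(-7541) = (-25 + 150 + 181)/(-11003) - 9670/(-7541) = 306*(-1/11003) - 9670*(-1/7541) = -306/11003 + 9670/7541 = 104091464/82973623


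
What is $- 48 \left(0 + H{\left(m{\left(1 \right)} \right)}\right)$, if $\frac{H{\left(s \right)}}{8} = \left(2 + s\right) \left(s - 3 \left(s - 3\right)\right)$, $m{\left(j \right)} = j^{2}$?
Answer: $-8064$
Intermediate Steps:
$H{\left(s \right)} = 8 \left(2 + s\right) \left(9 - 2 s\right)$ ($H{\left(s \right)} = 8 \left(2 + s\right) \left(s - 3 \left(s - 3\right)\right) = 8 \left(2 + s\right) \left(s - 3 \left(-3 + s\right)\right) = 8 \left(2 + s\right) \left(s - \left(-9 + 3 s\right)\right) = 8 \left(2 + s\right) \left(9 - 2 s\right)$)
$- 48 \left(0 + H{\left(m{\left(1 \right)} \right)}\right) = - 48 \left(0 + \left(144 - 16 \left(1^{2}\right)^{2} + 40 \cdot 1^{2}\right)\right) = - 48 \left(0 + \left(144 - 16 \cdot 1^{2} + 40 \cdot 1\right)\right) = - 48 \left(0 + \left(144 - 16 + 40\right)\right) = - 48 \left(0 + 168\right) = \left(-48\right) 168 = -8064$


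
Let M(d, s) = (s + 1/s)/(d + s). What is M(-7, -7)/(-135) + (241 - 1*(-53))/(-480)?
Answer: -65227/105840 ≈ -0.61628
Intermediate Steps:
M(d, s) = (s + 1/s)/(d + s)
M(-7, -7)/(-135) + (241 - 1*(-53))/(-480) = ((1 + (-7)²)/((-7)*(-7 - 7)))/(-135) + (241 - 1*(-53))/(-480) = -⅐*(1 + 49)/(-14)*(-1/135) + (241 + 53)*(-1/480) = -⅐*(-1/14)*50*(-1/135) + 294*(-1/480) = (25/49)*(-1/135) - 49/80 = -5/1323 - 49/80 = -65227/105840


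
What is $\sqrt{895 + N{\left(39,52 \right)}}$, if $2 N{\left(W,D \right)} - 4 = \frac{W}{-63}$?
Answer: $\frac{\sqrt{1581762}}{42} \approx 29.945$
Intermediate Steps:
$N{\left(W,D \right)} = 2 - \frac{W}{126}$ ($N{\left(W,D \right)} = 2 + \frac{W \frac{1}{-63}}{2} = 2 + \frac{W \left(- \frac{1}{63}\right)}{2} = 2 + \frac{\left(- \frac{1}{63}\right) W}{2} = 2 - \frac{W}{126}$)
$\sqrt{895 + N{\left(39,52 \right)}} = \sqrt{895 + \left(2 - \frac{13}{42}\right)} = \sqrt{895 + \frac{71}{42}} = \sqrt{\frac{37661}{42}} = \frac{\sqrt{1581762}}{42}$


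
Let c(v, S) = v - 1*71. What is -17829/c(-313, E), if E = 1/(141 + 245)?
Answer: 5943/128 ≈ 46.430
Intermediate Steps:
E = 1/386 ≈ 0.0025907
c(v, S) = -71 + v (c(v, S) = v - 71 = -71 + v)
-17829/c(-313, E) = -17829/(-71 - 313) = -17829/(-384) = -17829*(-1/384) = 5943/128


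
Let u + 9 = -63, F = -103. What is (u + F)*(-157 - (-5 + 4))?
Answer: 27300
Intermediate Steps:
u = -72 (u = -9 - 63 = -72)
(u + F)*(-157 - (-5 + 4)) = (-72 - 103)*(-157 - (-5 + 4)) = -175*(-157 - 1*(-1)) = -175*(-157 + 1) = -175*(-156) = 27300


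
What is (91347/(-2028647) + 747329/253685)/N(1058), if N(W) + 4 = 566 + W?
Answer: 373223342542/208428112248975 ≈ 0.0017907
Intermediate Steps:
N(W) = 562 + W (N(W) = -4 + (566 + W) = 562 + W)
(91347/(-2028647) + 747329/253685)/N(1058) = (91347/(-2028647) + 747329/253685)/(562 + 1058) = (91347*(-1/2028647) + 747329*(1/253685))/1620 = (-91347/2028647 + 747329/253685)*(1/1620) = (1492893370168/514637314195)*(1/1620) = 373223342542/208428112248975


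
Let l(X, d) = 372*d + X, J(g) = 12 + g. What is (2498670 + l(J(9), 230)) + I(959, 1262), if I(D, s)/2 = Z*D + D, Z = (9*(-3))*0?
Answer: 2586169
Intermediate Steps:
Z = 0 (Z = -27*0 = 0)
l(X, d) = X + 372*d
I(D, s) = 2*D (I(D, s) = 2*(0*D + D) = 2*(0 + D) = 2*D)
(2498670 + l(J(9), 230)) + I(959, 1262) = (2498670 + ((12 + 9) + 372*230)) + 2*959 = (2498670 + (21 + 85560)) + 1918 = (2498670 + 85581) + 1918 = 2584251 + 1918 = 2586169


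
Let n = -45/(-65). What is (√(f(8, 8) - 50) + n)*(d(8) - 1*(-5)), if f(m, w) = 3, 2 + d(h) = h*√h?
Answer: (3 + 16*√2)*(9 + 13*I*√47)/13 ≈ 17.742 + 175.69*I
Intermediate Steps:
d(h) = -2 + h^(3/2) (d(h) = -2 + h*√h = -2 + h^(3/2))
n = 9/13 (n = -45*(-1/65) = 9/13 ≈ 0.69231)
(√(f(8, 8) - 50) + n)*(d(8) - 1*(-5)) = (√(3 - 50) + 9/13)*((-2 + 8^(3/2)) - 1*(-5)) = (√(-47) + 9/13)*((-2 + 16*√2) + 5) = (I*√47 + 9/13)*(3 + 16*√2) = (9/13 + I*√47)*(3 + 16*√2) = (3 + 16*√2)*(9/13 + I*√47)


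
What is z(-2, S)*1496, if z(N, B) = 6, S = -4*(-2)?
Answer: 8976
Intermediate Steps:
S = 8
z(-2, S)*1496 = 6*1496 = 8976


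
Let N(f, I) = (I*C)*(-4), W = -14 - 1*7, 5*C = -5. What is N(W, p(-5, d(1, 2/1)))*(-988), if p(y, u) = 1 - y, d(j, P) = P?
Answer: -23712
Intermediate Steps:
C = -1 (C = (⅕)*(-5) = -1)
W = -21 (W = -14 - 7 = -21)
N(f, I) = 4*I (N(f, I) = (I*(-1))*(-4) = -I*(-4) = 4*I)
N(W, p(-5, d(1, 2/1)))*(-988) = (4*(1 - 1*(-5)))*(-988) = (4*(1 + 5))*(-988) = (4*6)*(-988) = 24*(-988) = -23712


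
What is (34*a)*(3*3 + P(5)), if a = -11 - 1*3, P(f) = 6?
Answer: -7140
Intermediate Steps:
a = -14 (a = -11 - 3 = -14)
(34*a)*(3*3 + P(5)) = (34*(-14))*(3*3 + 6) = -476*(9 + 6) = -476*15 = -7140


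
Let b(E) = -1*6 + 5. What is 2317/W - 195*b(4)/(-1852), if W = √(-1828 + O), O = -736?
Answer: -195/1852 - 2317*I*√641/1282 ≈ -0.10529 - 45.758*I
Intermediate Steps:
b(E) = -1 (b(E) = -6 + 5 = -1)
W = 2*I*√641 (W = √(-1828 - 736) = √(-2564) = 2*I*√641 ≈ 50.636*I)
2317/W - 195*b(4)/(-1852) = 2317/((2*I*√641)) - 195*(-1)/(-1852) = 2317*(-I*√641/1282) + 195*(-1/1852) = -2317*I*√641/1282 - 195/1852 = -195/1852 - 2317*I*√641/1282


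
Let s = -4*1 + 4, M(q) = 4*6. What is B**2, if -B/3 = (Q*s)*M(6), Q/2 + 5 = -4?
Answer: 0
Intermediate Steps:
Q = -18 (Q = -10 + 2*(-4) = -10 - 8 = -18)
M(q) = 24
s = 0 (s = -4 + 4 = 0)
B = 0 (B = -3*(-18*0)*24 = -0*24 = -3*0 = 0)
B**2 = 0**2 = 0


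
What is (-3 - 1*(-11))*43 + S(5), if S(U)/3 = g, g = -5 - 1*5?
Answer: 314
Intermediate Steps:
g = -10 (g = -5 - 5 = -10)
S(U) = -30 (S(U) = 3*(-10) = -30)
(-3 - 1*(-11))*43 + S(5) = (-3 - 1*(-11))*43 - 30 = (-3 + 11)*43 - 30 = 8*43 - 30 = 344 - 30 = 314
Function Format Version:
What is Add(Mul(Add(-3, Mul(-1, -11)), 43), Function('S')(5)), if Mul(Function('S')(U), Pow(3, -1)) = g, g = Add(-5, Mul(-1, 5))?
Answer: 314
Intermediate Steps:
g = -10 (g = Add(-5, -5) = -10)
Function('S')(U) = -30 (Function('S')(U) = Mul(3, -10) = -30)
Add(Mul(Add(-3, Mul(-1, -11)), 43), Function('S')(5)) = Add(Mul(Add(-3, Mul(-1, -11)), 43), -30) = Add(Mul(Add(-3, 11), 43), -30) = Add(Mul(8, 43), -30) = Add(344, -30) = 314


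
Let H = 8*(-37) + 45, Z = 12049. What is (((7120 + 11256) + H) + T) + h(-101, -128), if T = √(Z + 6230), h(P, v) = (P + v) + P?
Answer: 17795 + 3*√2031 ≈ 17930.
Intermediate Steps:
H = -251 (H = -296 + 45 = -251)
h(P, v) = v + 2*P
T = 3*√2031 (T = √(12049 + 6230) = √18279 = 3*√2031 ≈ 135.20)
(((7120 + 11256) + H) + T) + h(-101, -128) = (((7120 + 11256) - 251) + 3*√2031) + (-128 + 2*(-101)) = ((18376 - 251) + 3*√2031) + (-128 - 202) = (18125 + 3*√2031) - 330 = 17795 + 3*√2031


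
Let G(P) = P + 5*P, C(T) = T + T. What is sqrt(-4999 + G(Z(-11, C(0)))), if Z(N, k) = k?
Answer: I*sqrt(4999) ≈ 70.704*I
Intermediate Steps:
C(T) = 2*T
G(P) = 6*P
sqrt(-4999 + G(Z(-11, C(0)))) = sqrt(-4999 + 6*(2*0)) = sqrt(-4999 + 6*0) = sqrt(-4999 + 0) = sqrt(-4999) = I*sqrt(4999)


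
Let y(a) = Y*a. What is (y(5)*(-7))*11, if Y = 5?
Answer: -1925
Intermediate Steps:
y(a) = 5*a
(y(5)*(-7))*11 = ((5*5)*(-7))*11 = (25*(-7))*11 = -175*11 = -1925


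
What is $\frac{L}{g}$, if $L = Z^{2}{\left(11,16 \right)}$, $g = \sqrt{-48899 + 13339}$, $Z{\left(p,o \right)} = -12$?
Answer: $- \frac{36 i \sqrt{8890}}{4445} \approx - 0.76363 i$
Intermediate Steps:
$g = 2 i \sqrt{8890}$ ($g = \sqrt{-35560} = 2 i \sqrt{8890} \approx 188.57 i$)
$L = 144$ ($L = \left(-12\right)^{2} = 144$)
$\frac{L}{g} = \frac{144}{2 i \sqrt{8890}} = 144 \left(- \frac{i \sqrt{8890}}{17780}\right) = - \frac{36 i \sqrt{8890}}{4445}$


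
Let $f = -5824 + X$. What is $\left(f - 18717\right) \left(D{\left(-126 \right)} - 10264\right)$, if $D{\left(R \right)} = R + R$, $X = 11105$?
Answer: $141292976$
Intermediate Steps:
$D{\left(R \right)} = 2 R$
$f = 5281$ ($f = -5824 + 11105 = 5281$)
$\left(f - 18717\right) \left(D{\left(-126 \right)} - 10264\right) = \left(5281 - 18717\right) \left(2 \left(-126\right) - 10264\right) = - 13436 \left(-252 - 10264\right) = \left(-13436\right) \left(-10516\right) = 141292976$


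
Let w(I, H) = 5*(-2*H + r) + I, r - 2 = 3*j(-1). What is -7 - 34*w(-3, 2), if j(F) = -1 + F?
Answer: 1455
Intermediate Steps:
r = -4 (r = 2 + 3*(-1 - 1) = 2 + 3*(-2) = 2 - 6 = -4)
w(I, H) = -20 + I - 10*H (w(I, H) = 5*(-2*H - 4) + I = 5*(-4 - 2*H) + I = (-20 - 10*H) + I = -20 + I - 10*H)
-7 - 34*w(-3, 2) = -7 - 34*(-20 - 3 - 10*2) = -7 - 34*(-20 - 3 - 20) = -7 - 34*(-43) = -7 + 1462 = 1455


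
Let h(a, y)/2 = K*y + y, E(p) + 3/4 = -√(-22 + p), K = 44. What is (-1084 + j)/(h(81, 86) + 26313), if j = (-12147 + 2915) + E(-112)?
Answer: -41267/136212 - I*√134/34053 ≈ -0.30296 - 0.00033994*I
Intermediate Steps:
E(p) = -¾ - √(-22 + p)
h(a, y) = 90*y (h(a, y) = 2*(44*y + y) = 2*(45*y) = 90*y)
j = -36931/4 - I*√134 (j = (-12147 + 2915) + (-¾ - √(-22 - 112)) = -9232 + (-¾ - √(-134)) = -9232 + (-¾ - I*√134) = -36931/4 - I*√134 ≈ -9232.8 - 11.576*I)
(-1084 + j)/(h(81, 86) + 26313) = (-1084 + (-36931/4 - I*√134))/(90*86 + 26313) = (-41267/4 - I*√134)/(7740 + 26313) = (-41267/4 - I*√134)/34053 = (-41267/4 - I*√134)*(1/34053) = -41267/136212 - I*√134/34053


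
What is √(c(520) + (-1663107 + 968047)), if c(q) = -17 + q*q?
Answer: I*√424677 ≈ 651.67*I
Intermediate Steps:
c(q) = -17 + q²
√(c(520) + (-1663107 + 968047)) = √((-17 + 520²) + (-1663107 + 968047)) = √((-17 + 270400) - 695060) = √(270383 - 695060) = √(-424677) = I*√424677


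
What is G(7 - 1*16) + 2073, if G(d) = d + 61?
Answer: 2125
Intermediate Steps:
G(d) = 61 + d
G(7 - 1*16) + 2073 = (61 + (7 - 1*16)) + 2073 = (61 + (7 - 16)) + 2073 = (61 - 9) + 2073 = 52 + 2073 = 2125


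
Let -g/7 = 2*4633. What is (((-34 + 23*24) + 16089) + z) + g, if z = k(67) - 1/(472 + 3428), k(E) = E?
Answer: -187933201/3900 ≈ -48188.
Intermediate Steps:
z = 261299/3900 (z = 67 - 1/(472 + 3428) = 67 - 1/3900 = 261299/3900 ≈ 67.000)
g = -64862 (g = -14*4633 = -7*9266 = -64862)
(((-34 + 23*24) + 16089) + z) + g = (((-34 + 23*24) + 16089) + 261299/3900) - 64862 = (((-34 + 552) + 16089) + 261299/3900) - 64862 = ((518 + 16089) + 261299/3900) - 64862 = (16607 + 261299/3900) - 64862 = 65028599/3900 - 64862 = -187933201/3900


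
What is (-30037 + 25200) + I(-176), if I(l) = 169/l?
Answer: -851481/176 ≈ -4838.0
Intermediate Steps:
(-30037 + 25200) + I(-176) = (-30037 + 25200) + 169/(-176) = -4837 + 169*(-1/176) = -4837 - 169/176 = -851481/176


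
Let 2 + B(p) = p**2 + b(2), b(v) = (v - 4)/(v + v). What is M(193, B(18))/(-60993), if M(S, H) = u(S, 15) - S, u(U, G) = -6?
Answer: 199/60993 ≈ 0.0032627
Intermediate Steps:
b(v) = (-4 + v)/(2*v) (b(v) = (-4 + v)/((2*v)) = (-4 + v)*(1/(2*v)) = (-4 + v)/(2*v))
B(p) = -5/2 + p**2 (B(p) = -2 + (p**2 + (1/2)*(-4 + 2)/2) = -2 + (p**2 + (1/2)*(1/2)*(-2)) = -2 + (p**2 - 1/2) = -2 + (-1/2 + p**2) = -5/2 + p**2)
M(S, H) = -6 - S
M(193, B(18))/(-60993) = (-6 - 1*193)/(-60993) = (-6 - 193)*(-1/60993) = -199*(-1/60993) = 199/60993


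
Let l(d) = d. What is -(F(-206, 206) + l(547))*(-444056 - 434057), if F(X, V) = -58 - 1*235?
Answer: 223040702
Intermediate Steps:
F(X, V) = -293 (F(X, V) = -58 - 235 = -293)
-(F(-206, 206) + l(547))*(-444056 - 434057) = -(-293 + 547)*(-444056 - 434057) = -254*(-878113) = -1*(-223040702) = 223040702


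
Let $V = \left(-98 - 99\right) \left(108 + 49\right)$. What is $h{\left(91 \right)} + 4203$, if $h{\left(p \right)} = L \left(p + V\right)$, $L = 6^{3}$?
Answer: $-6656805$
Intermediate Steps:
$L = 216$
$V = -30929$ ($V = \left(-197\right) 157 = -30929$)
$h{\left(p \right)} = -6680664 + 216 p$ ($h{\left(p \right)} = 216 \left(p - 30929\right) = 216 \left(-30929 + p\right) = -6680664 + 216 p$)
$h{\left(91 \right)} + 4203 = \left(-6680664 + 216 \cdot 91\right) + 4203 = \left(-6680664 + 19656\right) + 4203 = -6661008 + 4203 = -6656805$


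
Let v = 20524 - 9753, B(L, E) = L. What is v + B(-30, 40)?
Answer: 10741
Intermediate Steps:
v = 10771
v + B(-30, 40) = 10771 - 30 = 10741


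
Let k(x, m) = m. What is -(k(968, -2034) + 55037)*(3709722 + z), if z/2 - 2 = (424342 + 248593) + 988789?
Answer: -372779321522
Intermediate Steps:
z = 3323452 (z = 4 + 2*((424342 + 248593) + 988789) = 4 + 2*(672935 + 988789) = 4 + 2*1661724 = 4 + 3323448 = 3323452)
-(k(968, -2034) + 55037)*(3709722 + z) = -(-2034 + 55037)*(3709722 + 3323452) = -53003*7033174 = -1*372779321522 = -372779321522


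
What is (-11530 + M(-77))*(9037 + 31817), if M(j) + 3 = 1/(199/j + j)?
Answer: -1443663946527/3064 ≈ -4.7117e+8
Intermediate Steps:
M(j) = -3 + 1/(j + 199/j) (M(j) = -3 + 1/(199/j + j) = -3 + 1/(j + 199/j))
(-11530 + M(-77))*(9037 + 31817) = (-11530 + (-597 - 77 - 3*(-77)²)/(199 + (-77)²))*(9037 + 31817) = (-11530 + (-597 - 77 - 3*5929)/(199 + 5929))*40854 = (-11530 + (-597 - 77 - 17787)/6128)*40854 = (-11530 + (1/6128)*(-18461))*40854 = (-11530 - 18461/6128)*40854 = -70674301/6128*40854 = -1443663946527/3064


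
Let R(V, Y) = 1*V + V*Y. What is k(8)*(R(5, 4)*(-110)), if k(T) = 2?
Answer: -5500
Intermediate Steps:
R(V, Y) = V + V*Y
k(8)*(R(5, 4)*(-110)) = 2*((5*(1 + 4))*(-110)) = 2*((5*5)*(-110)) = 2*(25*(-110)) = 2*(-2750) = -5500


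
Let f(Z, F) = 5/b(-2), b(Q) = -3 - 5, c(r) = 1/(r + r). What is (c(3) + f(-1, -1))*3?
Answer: -11/8 ≈ -1.3750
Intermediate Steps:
c(r) = 1/(2*r)
b(Q) = -8
f(Z, F) = -5/8 (f(Z, F) = 5/(-8) = 5*(-1/8) = -5/8)
(c(3) + f(-1, -1))*3 = ((1/2)/3 - 5/8)*3 = ((1/2)*(1/3) - 5/8)*3 = (1/6 - 5/8)*3 = -11/24*3 = -11/8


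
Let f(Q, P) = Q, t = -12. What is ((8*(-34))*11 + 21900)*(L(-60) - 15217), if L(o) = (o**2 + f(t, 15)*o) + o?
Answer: -207174956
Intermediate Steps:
L(o) = o**2 - 11*o (L(o) = (o**2 - 12*o) + o = o**2 - 11*o)
((8*(-34))*11 + 21900)*(L(-60) - 15217) = ((8*(-34))*11 + 21900)*(-60*(-11 - 60) - 15217) = (-272*11 + 21900)*(-60*(-71) - 15217) = (-2992 + 21900)*(4260 - 15217) = 18908*(-10957) = -207174956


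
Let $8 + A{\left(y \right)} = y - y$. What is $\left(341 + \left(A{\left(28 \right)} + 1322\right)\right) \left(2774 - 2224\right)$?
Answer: $910250$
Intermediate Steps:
$A{\left(y \right)} = -8$ ($A{\left(y \right)} = -8 + \left(y - y\right) = -8 + 0 = -8$)
$\left(341 + \left(A{\left(28 \right)} + 1322\right)\right) \left(2774 - 2224\right) = \left(341 + \left(-8 + 1322\right)\right) \left(2774 - 2224\right) = \left(341 + 1314\right) 550 = 1655 \cdot 550 = 910250$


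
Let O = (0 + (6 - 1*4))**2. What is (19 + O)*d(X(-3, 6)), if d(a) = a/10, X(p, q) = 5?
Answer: 23/2 ≈ 11.500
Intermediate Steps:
d(a) = a/10 (d(a) = a*(1/10) = a/10)
O = 4 (O = (0 + (6 - 4))**2 = (0 + 2)**2 = 2**2 = 4)
(19 + O)*d(X(-3, 6)) = (19 + 4)*((1/10)*5) = 23*(1/2) = 23/2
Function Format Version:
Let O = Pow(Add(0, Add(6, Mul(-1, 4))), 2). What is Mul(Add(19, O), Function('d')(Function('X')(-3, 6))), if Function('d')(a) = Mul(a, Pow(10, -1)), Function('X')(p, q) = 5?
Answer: Rational(23, 2) ≈ 11.500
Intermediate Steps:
Function('d')(a) = Mul(Rational(1, 10), a) (Function('d')(a) = Mul(a, Rational(1, 10)) = Mul(Rational(1, 10), a))
O = 4 (O = Pow(Add(0, Add(6, -4)), 2) = Pow(Add(0, 2), 2) = Pow(2, 2) = 4)
Mul(Add(19, O), Function('d')(Function('X')(-3, 6))) = Mul(Add(19, 4), Mul(Rational(1, 10), 5)) = Mul(23, Rational(1, 2)) = Rational(23, 2)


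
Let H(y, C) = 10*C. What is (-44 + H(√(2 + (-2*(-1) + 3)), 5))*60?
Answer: 360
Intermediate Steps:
(-44 + H(√(2 + (-2*(-1) + 3)), 5))*60 = (-44 + 10*5)*60 = (-44 + 50)*60 = 6*60 = 360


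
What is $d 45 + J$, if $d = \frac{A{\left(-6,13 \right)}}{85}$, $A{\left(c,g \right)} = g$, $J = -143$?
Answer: $- \frac{2314}{17} \approx -136.12$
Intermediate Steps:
$d = \frac{13}{85} \approx 0.15294$
$d 45 + J = \frac{13}{85} \cdot 45 - 143 = \frac{117}{17} - 143 = - \frac{2314}{17}$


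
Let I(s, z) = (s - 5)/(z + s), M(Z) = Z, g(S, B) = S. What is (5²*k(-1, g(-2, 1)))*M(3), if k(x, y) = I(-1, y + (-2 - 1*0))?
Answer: 90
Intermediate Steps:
I(s, z) = (-5 + s)/(s + z)
k(x, y) = -6/(-3 + y) (k(x, y) = (-5 - 1)/(-1 + (y + (-2 - 1*0))) = -6/(-1 + (y + (-2 + 0))) = -6/(-1 + (y - 2)) = -6/(-1 + (-2 + y)) = -6/(-3 + y))
(5²*k(-1, g(-2, 1)))*M(3) = (5²*(-6/(-3 - 2)))*3 = (25*(-6/(-5)))*3 = (25*(-6*(-⅕)))*3 = (25*(6/5))*3 = 30*3 = 90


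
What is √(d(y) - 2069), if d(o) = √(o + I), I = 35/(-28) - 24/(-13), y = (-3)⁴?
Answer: √(-1398644 + 26*√55159)/26 ≈ 45.387*I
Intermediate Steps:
y = 81
I = 31/52 (I = 35*(-1/28) - 24*(-1/13) = -5/4 + 24/13 = 31/52 ≈ 0.59615)
d(o) = √(31/52 + o) (d(o) = √(o + 31/52) = √(31/52 + o))
√(d(y) - 2069) = √(√(403 + 676*81)/26 - 2069) = √(√(403 + 54756)/26 - 2069) = √(√55159/26 - 2069) = √(-2069 + √55159/26)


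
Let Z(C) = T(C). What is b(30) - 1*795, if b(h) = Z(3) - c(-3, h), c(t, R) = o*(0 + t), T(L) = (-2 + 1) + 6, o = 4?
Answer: -778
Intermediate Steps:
T(L) = 5 (T(L) = -1 + 6 = 5)
c(t, R) = 4*t (c(t, R) = 4*(0 + t) = 4*t)
Z(C) = 5
b(h) = 17 (b(h) = 5 - 4*(-3) = 5 - 1*(-12) = 5 + 12 = 17)
b(30) - 1*795 = 17 - 1*795 = 17 - 795 = -778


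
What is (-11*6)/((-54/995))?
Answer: 10945/9 ≈ 1216.1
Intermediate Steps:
(-11*6)/((-54/995)) = -66/((-54*1/995)) = -66/(-54/995) = -66*(-995/54) = 10945/9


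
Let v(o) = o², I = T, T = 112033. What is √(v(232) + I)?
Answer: √165857 ≈ 407.26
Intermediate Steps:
I = 112033
√(v(232) + I) = √(232² + 112033) = √(53824 + 112033) = √165857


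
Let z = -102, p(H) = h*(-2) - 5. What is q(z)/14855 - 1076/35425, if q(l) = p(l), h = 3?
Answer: -3274731/105247675 ≈ -0.031115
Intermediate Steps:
p(H) = -11 (p(H) = 3*(-2) - 5 = -6 - 5 = -11)
q(l) = -11
q(z)/14855 - 1076/35425 = -11/14855 - 1076/35425 = -3274731/105247675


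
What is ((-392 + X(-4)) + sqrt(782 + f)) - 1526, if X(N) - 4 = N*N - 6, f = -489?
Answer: -1904 + sqrt(293) ≈ -1886.9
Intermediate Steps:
X(N) = -2 + N**2 (X(N) = 4 + (N*N - 6) = 4 + (N**2 - 6) = 4 + (-6 + N**2) = -2 + N**2)
((-392 + X(-4)) + sqrt(782 + f)) - 1526 = ((-392 + (-2 + (-4)**2)) + sqrt(782 - 489)) - 1526 = ((-392 + (-2 + 16)) + sqrt(293)) - 1526 = ((-392 + 14) + sqrt(293)) - 1526 = (-378 + sqrt(293)) - 1526 = -1904 + sqrt(293)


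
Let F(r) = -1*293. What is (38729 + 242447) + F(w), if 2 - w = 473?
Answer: 280883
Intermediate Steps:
w = -471 (w = 2 - 1*473 = 2 - 473 = -471)
F(r) = -293
(38729 + 242447) + F(w) = (38729 + 242447) - 293 = 281176 - 293 = 280883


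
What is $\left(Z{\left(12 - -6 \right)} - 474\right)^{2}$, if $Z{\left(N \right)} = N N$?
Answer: $22500$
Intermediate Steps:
$Z{\left(N \right)} = N^{2}$
$\left(Z{\left(12 - -6 \right)} - 474\right)^{2} = \left(\left(12 - -6\right)^{2} - 474\right)^{2} = \left(\left(12 + 6\right)^{2} - 474\right)^{2} = \left(18^{2} - 474\right)^{2} = \left(324 - 474\right)^{2} = \left(-150\right)^{2} = 22500$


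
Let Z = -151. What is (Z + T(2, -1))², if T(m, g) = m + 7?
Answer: 20164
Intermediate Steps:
T(m, g) = 7 + m
(Z + T(2, -1))² = (-151 + (7 + 2))² = (-151 + 9)² = (-142)² = 20164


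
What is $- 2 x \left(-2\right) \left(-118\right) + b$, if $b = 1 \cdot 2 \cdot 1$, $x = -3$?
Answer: $1418$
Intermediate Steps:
$b = 2$ ($b = 2 \cdot 1 = 2$)
$- 2 x \left(-2\right) \left(-118\right) + b = \left(-2\right) \left(-3\right) \left(-2\right) \left(-118\right) + 2 = 6 \left(-2\right) \left(-118\right) + 2 = \left(-12\right) \left(-118\right) + 2 = 1416 + 2 = 1418$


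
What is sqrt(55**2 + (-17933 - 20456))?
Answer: 2*I*sqrt(8841) ≈ 188.05*I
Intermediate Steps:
sqrt(55**2 + (-17933 - 20456)) = sqrt(3025 - 38389) = sqrt(-35364) = 2*I*sqrt(8841)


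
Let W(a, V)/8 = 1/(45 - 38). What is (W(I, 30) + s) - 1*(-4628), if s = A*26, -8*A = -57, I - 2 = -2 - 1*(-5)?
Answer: 134803/28 ≈ 4814.4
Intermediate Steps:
I = 5 (I = 2 + (-2 - 1*(-5)) = 2 + (-2 + 5) = 2 + 3 = 5)
A = 57/8 (A = -⅛*(-57) = 57/8 ≈ 7.1250)
s = 741/4 (s = (57/8)*26 = 741/4 ≈ 185.25)
W(a, V) = 8/7 (W(a, V) = 8/(45 - 38) = 8/7)
(W(I, 30) + s) - 1*(-4628) = (8/7 + 741/4) - 1*(-4628) = 5219/28 + 4628 = 134803/28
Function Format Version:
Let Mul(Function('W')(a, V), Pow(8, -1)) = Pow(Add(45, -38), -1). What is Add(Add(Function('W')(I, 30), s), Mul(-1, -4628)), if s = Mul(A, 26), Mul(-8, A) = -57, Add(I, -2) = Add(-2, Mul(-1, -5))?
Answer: Rational(134803, 28) ≈ 4814.4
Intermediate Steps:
I = 5 (I = Add(2, Add(-2, Mul(-1, -5))) = Add(2, Add(-2, 5)) = Add(2, 3) = 5)
A = Rational(57, 8) (A = Mul(Rational(-1, 8), -57) = Rational(57, 8) ≈ 7.1250)
s = Rational(741, 4) (s = Mul(Rational(57, 8), 26) = Rational(741, 4) ≈ 185.25)
Function('W')(a, V) = Rational(8, 7) (Function('W')(a, V) = Mul(8, Pow(Add(45, -38), -1)) = Mul(8, Pow(7, -1)) = Mul(8, Rational(1, 7)) = Rational(8, 7))
Add(Add(Function('W')(I, 30), s), Mul(-1, -4628)) = Add(Add(Rational(8, 7), Rational(741, 4)), Mul(-1, -4628)) = Add(Rational(5219, 28), 4628) = Rational(134803, 28)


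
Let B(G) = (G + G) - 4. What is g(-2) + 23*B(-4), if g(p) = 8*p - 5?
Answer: -297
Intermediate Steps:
g(p) = -5 + 8*p
B(G) = -4 + 2*G (B(G) = 2*G - 4 = -4 + 2*G)
g(-2) + 23*B(-4) = (-5 + 8*(-2)) + 23*(-4 + 2*(-4)) = (-5 - 16) + 23*(-4 - 8) = -21 + 23*(-12) = -21 - 276 = -297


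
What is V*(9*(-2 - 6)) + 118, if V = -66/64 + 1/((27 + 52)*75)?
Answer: 1518679/7900 ≈ 192.24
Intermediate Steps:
V = -195493/189600 (V = -66*1/64 + (1/75)/79 = -33/32 + (1/79)*(1/75) = -33/32 + 1/5925 = -195493/189600 ≈ -1.0311)
V*(9*(-2 - 6)) + 118 = -586479*(-2 - 6)/63200 + 118 = -586479*(-8)/63200 + 118 = -195493/189600*(-72) + 118 = 586479/7900 + 118 = 1518679/7900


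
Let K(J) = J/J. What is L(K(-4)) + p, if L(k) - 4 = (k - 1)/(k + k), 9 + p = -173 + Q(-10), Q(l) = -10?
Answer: -188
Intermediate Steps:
p = -192 (p = -9 + (-173 - 10) = -9 - 183 = -192)
K(J) = 1
L(k) = 4 + (-1 + k)/(2*k) (L(k) = 4 + (k - 1)/(k + k) = 4 + (-1 + k)/((2*k)) = 4 + (-1 + k)*(1/(2*k)) = 4 + (-1 + k)/(2*k))
L(K(-4)) + p = (½)*(-1 + 9*1)/1 - 192 = (½)*1*(-1 + 9) - 192 = (½)*1*8 - 192 = 4 - 192 = -188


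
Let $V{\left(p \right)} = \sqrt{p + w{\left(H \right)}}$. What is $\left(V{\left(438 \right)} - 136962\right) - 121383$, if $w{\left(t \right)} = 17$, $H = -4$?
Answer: $-258345 + \sqrt{455} \approx -2.5832 \cdot 10^{5}$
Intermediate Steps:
$V{\left(p \right)} = \sqrt{17 + p}$ ($V{\left(p \right)} = \sqrt{p + 17} = \sqrt{17 + p}$)
$\left(V{\left(438 \right)} - 136962\right) - 121383 = \left(\sqrt{17 + 438} - 136962\right) - 121383 = \left(\sqrt{455} - 136962\right) - 121383 = \left(-136962 + \sqrt{455}\right) - 121383 = -258345 + \sqrt{455}$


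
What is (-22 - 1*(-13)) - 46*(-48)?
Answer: 2199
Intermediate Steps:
(-22 - 1*(-13)) - 46*(-48) = (-22 + 13) + 2208 = -9 + 2208 = 2199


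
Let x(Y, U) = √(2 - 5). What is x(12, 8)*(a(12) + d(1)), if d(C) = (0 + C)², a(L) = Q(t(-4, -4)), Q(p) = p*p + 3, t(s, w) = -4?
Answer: 20*I*√3 ≈ 34.641*I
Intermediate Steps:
Q(p) = 3 + p² (Q(p) = p² + 3 = 3 + p²)
a(L) = 19 (a(L) = 3 + (-4)² = 3 + 16 = 19)
d(C) = C²
x(Y, U) = I*√3 (x(Y, U) = √(-3) = I*√3)
x(12, 8)*(a(12) + d(1)) = (I*√3)*(19 + 1²) = (I*√3)*(19 + 1) = (I*√3)*20 = 20*I*√3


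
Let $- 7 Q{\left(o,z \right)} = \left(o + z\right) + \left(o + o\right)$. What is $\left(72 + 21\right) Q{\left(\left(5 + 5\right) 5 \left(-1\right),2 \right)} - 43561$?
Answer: $- \frac{291163}{7} \approx -41595.0$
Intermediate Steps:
$Q{\left(o,z \right)} = - \frac{3 o}{7} - \frac{z}{7}$ ($Q{\left(o,z \right)} = - \frac{\left(o + z\right) + \left(o + o\right)}{7} = - \frac{\left(o + z\right) + 2 o}{7} = - \frac{z + 3 o}{7} = - \frac{3 o}{7} - \frac{z}{7}$)
$\left(72 + 21\right) Q{\left(\left(5 + 5\right) 5 \left(-1\right),2 \right)} - 43561 = \left(72 + 21\right) \left(- \frac{3 \left(5 + 5\right) 5 \left(-1\right)}{7} - \frac{2}{7}\right) - 43561 = 93 \left(- \frac{3 \cdot 10 \cdot 5 \left(-1\right)}{7} - \frac{2}{7}\right) - 43561 = 93 \left(- \frac{3 \cdot 50 \left(-1\right)}{7} - \frac{2}{7}\right) - 43561 = 93 \left(\left(- \frac{3}{7}\right) \left(-50\right) - \frac{2}{7}\right) - 43561 = 93 \left(\frac{150}{7} - \frac{2}{7}\right) - 43561 = 93 \cdot \frac{148}{7} - 43561 = \frac{13764}{7} - 43561 = - \frac{291163}{7}$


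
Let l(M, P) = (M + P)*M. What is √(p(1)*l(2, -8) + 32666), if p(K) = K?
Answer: √32654 ≈ 180.70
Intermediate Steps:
l(M, P) = M*(M + P)
√(p(1)*l(2, -8) + 32666) = √(1*(2*(2 - 8)) + 32666) = √(1*(2*(-6)) + 32666) = √(1*(-12) + 32666) = √(-12 + 32666) = √32654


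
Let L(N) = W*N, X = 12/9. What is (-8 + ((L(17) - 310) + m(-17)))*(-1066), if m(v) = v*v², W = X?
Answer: 16656250/3 ≈ 5.5521e+6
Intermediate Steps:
X = 4/3 (X = 12*(⅑) = 4/3 ≈ 1.3333)
W = 4/3 ≈ 1.3333
m(v) = v³
L(N) = 4*N/3
(-8 + ((L(17) - 310) + m(-17)))*(-1066) = (-8 + (((4/3)*17 - 310) + (-17)³))*(-1066) = (-8 + ((68/3 - 310) - 4913))*(-1066) = (-8 + (-862/3 - 4913))*(-1066) = (-8 - 15601/3)*(-1066) = -15625/3*(-1066) = 16656250/3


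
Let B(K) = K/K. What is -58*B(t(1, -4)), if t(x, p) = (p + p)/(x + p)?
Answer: -58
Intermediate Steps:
t(x, p) = 2*p/(p + x) (t(x, p) = (2*p)/(p + x) = 2*p/(p + x))
B(K) = 1
-58*B(t(1, -4)) = -58*1 = -58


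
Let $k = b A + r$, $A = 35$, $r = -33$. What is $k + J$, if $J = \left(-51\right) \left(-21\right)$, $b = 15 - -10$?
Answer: $1913$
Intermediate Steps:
$b = 25$ ($b = 15 + 10 = 25$)
$J = 1071$
$k = 842$ ($k = 25 \cdot 35 - 33 = 875 - 33 = 842$)
$k + J = 842 + 1071 = 1913$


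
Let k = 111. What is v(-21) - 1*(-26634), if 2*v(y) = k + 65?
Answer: 26722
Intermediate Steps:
v(y) = 88 (v(y) = (111 + 65)/2 = (½)*176 = 88)
v(-21) - 1*(-26634) = 88 - 1*(-26634) = 88 + 26634 = 26722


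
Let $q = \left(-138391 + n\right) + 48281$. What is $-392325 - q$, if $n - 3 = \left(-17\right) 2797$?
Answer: $-254669$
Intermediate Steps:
$n = -47546$ ($n = 3 - 47549 = -47546$)
$q = -137656$ ($q = \left(-138391 - 47546\right) + 48281 = -185937 + 48281 = -137656$)
$-392325 - q = -392325 - -137656 = -392325 + 137656 = -254669$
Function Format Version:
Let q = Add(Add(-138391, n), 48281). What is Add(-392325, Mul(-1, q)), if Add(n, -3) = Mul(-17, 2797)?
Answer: -254669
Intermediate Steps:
n = -47546 (n = Add(3, Mul(-17, 2797)) = Add(3, -47549) = -47546)
q = -137656 (q = Add(Add(-138391, -47546), 48281) = Add(-185937, 48281) = -137656)
Add(-392325, Mul(-1, q)) = Add(-392325, Mul(-1, -137656)) = Add(-392325, 137656) = -254669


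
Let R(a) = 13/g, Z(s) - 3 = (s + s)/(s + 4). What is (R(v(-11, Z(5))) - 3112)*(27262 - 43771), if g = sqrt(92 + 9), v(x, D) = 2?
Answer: 51376008 - 214617*sqrt(101)/101 ≈ 5.1355e+7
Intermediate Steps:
Z(s) = 3 + 2*s/(4 + s) (Z(s) = 3 + (s + s)/(s + 4) = 3 + (2*s)/(4 + s) = 3 + 2*s/(4 + s))
g = sqrt(101) ≈ 10.050
R(a) = 13*sqrt(101)/101 (R(a) = 13/(sqrt(101)) = 13*(sqrt(101)/101) = 13*sqrt(101)/101)
(R(v(-11, Z(5))) - 3112)*(27262 - 43771) = (13*sqrt(101)/101 - 3112)*(27262 - 43771) = (-3112 + 13*sqrt(101)/101)*(-16509) = 51376008 - 214617*sqrt(101)/101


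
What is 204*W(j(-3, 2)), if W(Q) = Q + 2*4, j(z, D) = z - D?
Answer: 612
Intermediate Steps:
W(Q) = 8 + Q (W(Q) = Q + 8 = 8 + Q)
204*W(j(-3, 2)) = 204*(8 + (-3 - 1*2)) = 204*(8 + (-3 - 2)) = 204*(8 - 5) = 204*3 = 612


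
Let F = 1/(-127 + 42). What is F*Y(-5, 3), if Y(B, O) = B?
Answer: 1/17 ≈ 0.058824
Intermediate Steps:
F = -1/85 (F = 1/(-85) = -1/85 ≈ -0.011765)
F*Y(-5, 3) = -1/85*(-5) = 1/17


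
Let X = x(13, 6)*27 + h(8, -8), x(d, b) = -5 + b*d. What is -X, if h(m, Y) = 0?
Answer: -1971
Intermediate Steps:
X = 1971 (X = (-5 + 6*13)*27 + 0 = (-5 + 78)*27 + 0 = 73*27 + 0 = 1971 + 0 = 1971)
-X = -1*1971 = -1971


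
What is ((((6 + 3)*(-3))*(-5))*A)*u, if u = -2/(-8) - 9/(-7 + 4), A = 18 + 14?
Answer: 14040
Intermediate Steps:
A = 32
u = 13/4 (u = -2*(-⅛) - 9/(-3) = ¼ - 9*(-⅓) = ¼ + 3 = 13/4 ≈ 3.2500)
((((6 + 3)*(-3))*(-5))*A)*u = ((((6 + 3)*(-3))*(-5))*32)*(13/4) = (((9*(-3))*(-5))*32)*(13/4) = (-27*(-5)*32)*(13/4) = (135*32)*(13/4) = 4320*(13/4) = 14040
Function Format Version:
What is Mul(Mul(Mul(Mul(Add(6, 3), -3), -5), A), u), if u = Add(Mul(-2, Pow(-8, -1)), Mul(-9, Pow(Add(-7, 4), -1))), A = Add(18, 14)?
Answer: 14040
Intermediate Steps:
A = 32
u = Rational(13, 4) (u = Add(Mul(-2, Rational(-1, 8)), Mul(-9, Pow(-3, -1))) = Add(Rational(1, 4), Mul(-9, Rational(-1, 3))) = Add(Rational(1, 4), 3) = Rational(13, 4) ≈ 3.2500)
Mul(Mul(Mul(Mul(Add(6, 3), -3), -5), A), u) = Mul(Mul(Mul(Mul(Add(6, 3), -3), -5), 32), Rational(13, 4)) = Mul(Mul(Mul(Mul(9, -3), -5), 32), Rational(13, 4)) = Mul(Mul(Mul(-27, -5), 32), Rational(13, 4)) = Mul(Mul(135, 32), Rational(13, 4)) = Mul(4320, Rational(13, 4)) = 14040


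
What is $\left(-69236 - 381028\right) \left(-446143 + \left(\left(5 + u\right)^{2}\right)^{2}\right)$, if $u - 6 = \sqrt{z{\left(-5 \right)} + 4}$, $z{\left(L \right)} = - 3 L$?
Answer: $187916329608 - 2773626240 \sqrt{19} \approx 1.7583 \cdot 10^{11}$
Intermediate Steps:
$u = 6 + \sqrt{19}$ ($u = 6 + \sqrt{\left(-3\right) \left(-5\right) + 4} = 6 + \sqrt{15 + 4} = 6 + \sqrt{19} \approx 10.359$)
$\left(-69236 - 381028\right) \left(-446143 + \left(\left(5 + u\right)^{2}\right)^{2}\right) = \left(-69236 - 381028\right) \left(-446143 + \left(\left(5 + \left(6 + \sqrt{19}\right)\right)^{2}\right)^{2}\right) = - 450264 \left(-446143 + \left(\left(11 + \sqrt{19}\right)^{2}\right)^{2}\right) = - 450264 \left(-446143 + \left(11 + \sqrt{19}\right)^{4}\right) = 200882131752 - 450264 \left(11 + \sqrt{19}\right)^{4}$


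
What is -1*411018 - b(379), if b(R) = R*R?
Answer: -554659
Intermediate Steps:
b(R) = R²
-1*411018 - b(379) = -1*411018 - 1*379² = -411018 - 1*143641 = -411018 - 143641 = -554659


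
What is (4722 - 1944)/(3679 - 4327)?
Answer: -463/108 ≈ -4.2870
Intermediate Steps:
(4722 - 1944)/(3679 - 4327) = 2778/(-648) = 2778*(-1/648) = -463/108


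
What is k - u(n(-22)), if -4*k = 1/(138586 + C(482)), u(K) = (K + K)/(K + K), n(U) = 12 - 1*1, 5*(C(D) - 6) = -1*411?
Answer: -2770201/2770196 ≈ -1.0000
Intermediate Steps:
C(D) = -381/5 (C(D) = 6 + (-1*411)/5 = 6 + (⅕)*(-411) = 6 - 411/5 = -381/5)
n(U) = 11 (n(U) = 12 - 1 = 11)
u(K) = 1 (u(K) = (2*K)/((2*K)) = (2*K)*(1/(2*K)) = 1)
k = -5/2770196 (k = -1/(4*(138586 - 381/5)) = -1/(4*692549/5) = -¼*5/692549 = -5/2770196 ≈ -1.8049e-6)
k - u(n(-22)) = -5/2770196 - 1*1 = -5/2770196 - 1 = -2770201/2770196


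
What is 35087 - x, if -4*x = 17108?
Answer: 39364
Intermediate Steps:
x = -4277 (x = -¼*17108 = -4277)
35087 - x = 35087 - 1*(-4277) = 35087 + 4277 = 39364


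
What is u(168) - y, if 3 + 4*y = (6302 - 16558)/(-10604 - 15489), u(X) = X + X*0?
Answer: 17602519/104372 ≈ 168.65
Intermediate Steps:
u(X) = X (u(X) = X + 0 = X)
y = -68023/104372 (y = -3/4 + ((6302 - 16558)/(-10604 - 15489))/4 = -3/4 + (-10256/(-26093))/4 = -3/4 + (-10256*(-1/26093))/4 = -3/4 + (1/4)*(10256/26093) = -3/4 + 2564/26093 = -68023/104372 ≈ -0.65174)
u(168) - y = 168 - 1*(-68023/104372) = 168 + 68023/104372 = 17602519/104372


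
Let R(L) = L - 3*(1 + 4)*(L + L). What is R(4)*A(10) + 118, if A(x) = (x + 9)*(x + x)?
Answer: -43962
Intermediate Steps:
R(L) = -29*L (R(L) = L - 15*2*L = L - 30*L = -29*L)
A(x) = 2*x*(9 + x) (A(x) = (9 + x)*(2*x) = 2*x*(9 + x))
R(4)*A(10) + 118 = (-29*4)*(2*10*(9 + 10)) + 118 = -232*10*19 + 118 = -116*380 + 118 = -44080 + 118 = -43962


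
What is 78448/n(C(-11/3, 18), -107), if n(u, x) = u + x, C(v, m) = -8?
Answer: -78448/115 ≈ -682.16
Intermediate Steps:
78448/n(C(-11/3, 18), -107) = 78448/(-8 - 107) = 78448/(-115) = 78448*(-1/115) = -78448/115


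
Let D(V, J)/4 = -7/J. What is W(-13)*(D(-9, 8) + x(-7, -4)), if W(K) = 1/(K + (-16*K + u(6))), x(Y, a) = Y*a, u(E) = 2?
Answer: 49/394 ≈ 0.12437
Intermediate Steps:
D(V, J) = -28/J (D(V, J) = 4*(-7/J) = -28/J)
W(K) = 1/(2 - 15*K) (W(K) = 1/(K + (-16*K + 2)) = 1/(K + (2 - 16*K)) = 1/(2 - 15*K))
W(-13)*(D(-9, 8) + x(-7, -4)) = (-1/(-2 + 15*(-13)))*(-28/8 - 7*(-4)) = (-1/(-2 - 195))*(-28*⅛ + 28) = (-1/(-197))*(-7/2 + 28) = -1*(-1/197)*(49/2) = (1/197)*(49/2) = 49/394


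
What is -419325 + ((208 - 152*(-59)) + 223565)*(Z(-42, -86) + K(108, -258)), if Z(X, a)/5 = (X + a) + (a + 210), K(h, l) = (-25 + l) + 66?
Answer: -55578942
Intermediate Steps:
K(h, l) = 41 + l
Z(X, a) = 1050 + 5*X + 10*a (Z(X, a) = 5*((X + a) + (a + 210)) = 5*((X + a) + (210 + a)) = 5*(210 + X + 2*a) = 1050 + 5*X + 10*a)
-419325 + ((208 - 152*(-59)) + 223565)*(Z(-42, -86) + K(108, -258)) = -419325 + ((208 - 152*(-59)) + 223565)*((1050 + 5*(-42) + 10*(-86)) + (41 - 258)) = -419325 + ((208 + 8968) + 223565)*((1050 - 210 - 860) - 217) = -419325 + (9176 + 223565)*(-20 - 217) = -419325 + 232741*(-237) = -419325 - 55159617 = -55578942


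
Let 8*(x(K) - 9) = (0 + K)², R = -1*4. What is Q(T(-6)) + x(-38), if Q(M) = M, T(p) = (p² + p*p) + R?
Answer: 515/2 ≈ 257.50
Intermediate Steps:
R = -4
x(K) = 9 + K²/8 (x(K) = 9 + (0 + K)²/8 = 9 + K²/8)
T(p) = -4 + 2*p² (T(p) = (p² + p*p) - 4 = (p² + p²) - 4 = 2*p² - 4 = -4 + 2*p²)
Q(T(-6)) + x(-38) = (-4 + 2*(-6)²) + (9 + (⅛)*(-38)²) = (-4 + 2*36) + (9 + (⅛)*1444) = (-4 + 72) + (9 + 361/2) = 68 + 379/2 = 515/2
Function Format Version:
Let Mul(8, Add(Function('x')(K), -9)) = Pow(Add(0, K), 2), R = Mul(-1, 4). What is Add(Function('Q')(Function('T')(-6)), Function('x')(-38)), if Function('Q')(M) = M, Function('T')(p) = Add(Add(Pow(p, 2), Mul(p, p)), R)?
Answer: Rational(515, 2) ≈ 257.50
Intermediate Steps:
R = -4
Function('x')(K) = Add(9, Mul(Rational(1, 8), Pow(K, 2))) (Function('x')(K) = Add(9, Mul(Rational(1, 8), Pow(Add(0, K), 2))) = Add(9, Mul(Rational(1, 8), Pow(K, 2))))
Function('T')(p) = Add(-4, Mul(2, Pow(p, 2))) (Function('T')(p) = Add(Add(Pow(p, 2), Mul(p, p)), -4) = Add(Add(Pow(p, 2), Pow(p, 2)), -4) = Add(Mul(2, Pow(p, 2)), -4) = Add(-4, Mul(2, Pow(p, 2))))
Add(Function('Q')(Function('T')(-6)), Function('x')(-38)) = Add(Add(-4, Mul(2, Pow(-6, 2))), Add(9, Mul(Rational(1, 8), Pow(-38, 2)))) = Add(Add(-4, Mul(2, 36)), Add(9, Mul(Rational(1, 8), 1444))) = Add(Add(-4, 72), Add(9, Rational(361, 2))) = Add(68, Rational(379, 2)) = Rational(515, 2)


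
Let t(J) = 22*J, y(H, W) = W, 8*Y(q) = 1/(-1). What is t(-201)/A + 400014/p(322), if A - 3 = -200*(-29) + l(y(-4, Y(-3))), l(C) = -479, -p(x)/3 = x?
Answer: -16166259/38962 ≈ -414.92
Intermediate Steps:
Y(q) = -⅛ (Y(q) = (⅛)/(-1) = (⅛)*(-1) = -⅛)
p(x) = -3*x
A = 5324 (A = 3 + (-200*(-29) - 479) = 3 + (5800 - 479) = 3 + 5321 = 5324)
t(-201)/A + 400014/p(322) = (22*(-201))/5324 + 400014/((-3*322)) = -4422*1/5324 + 400014/(-966) = -201/242 + 400014*(-1/966) = -201/242 - 66669/161 = -16166259/38962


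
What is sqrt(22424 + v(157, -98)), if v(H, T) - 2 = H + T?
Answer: sqrt(22485) ≈ 149.95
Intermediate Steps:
v(H, T) = 2 + H + T (v(H, T) = 2 + (H + T) = 2 + H + T)
sqrt(22424 + v(157, -98)) = sqrt(22424 + (2 + 157 - 98)) = sqrt(22424 + 61) = sqrt(22485)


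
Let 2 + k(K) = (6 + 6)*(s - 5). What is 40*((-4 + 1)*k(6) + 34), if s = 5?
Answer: 1600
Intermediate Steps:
k(K) = -2 (k(K) = -2 + (6 + 6)*(5 - 5) = -2 + 12*0 = -2 + 0 = -2)
40*((-4 + 1)*k(6) + 34) = 40*((-4 + 1)*(-2) + 34) = 40*(-3*(-2) + 34) = 40*(6 + 34) = 40*40 = 1600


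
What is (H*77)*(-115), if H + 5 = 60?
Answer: -487025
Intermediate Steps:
H = 55 (H = -5 + 60 = 55)
(H*77)*(-115) = (55*77)*(-115) = 4235*(-115) = -487025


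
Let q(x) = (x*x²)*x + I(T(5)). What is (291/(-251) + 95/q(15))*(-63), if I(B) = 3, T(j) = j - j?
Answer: 308886963/4235876 ≈ 72.922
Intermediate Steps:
T(j) = 0
q(x) = 3 + x⁴ (q(x) = (x*x²)*x + 3 = x³*x + 3 = x⁴ + 3 = 3 + x⁴)
(291/(-251) + 95/q(15))*(-63) = (291/(-251) + 95/(3 + 15⁴))*(-63) = (291*(-1/251) + 95/(3 + 50625))*(-63) = (-291/251 + 95/50628)*(-63) = -14708903/12707628*(-63) = 308886963/4235876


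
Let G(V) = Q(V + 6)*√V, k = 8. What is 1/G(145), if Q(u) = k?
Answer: √145/1160 ≈ 0.010381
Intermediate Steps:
Q(u) = 8
G(V) = 8*√V
1/G(145) = 1/(8*√145) = √145/1160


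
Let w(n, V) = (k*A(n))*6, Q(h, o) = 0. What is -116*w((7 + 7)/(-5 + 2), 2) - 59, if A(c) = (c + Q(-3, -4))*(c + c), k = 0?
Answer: -59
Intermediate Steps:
A(c) = 2*c² (A(c) = (c + 0)*(c + c) = c*(2*c) = 2*c²)
w(n, V) = 0 (w(n, V) = (0*(2*n²))*6 = 0*6 = 0)
-116*w((7 + 7)/(-5 + 2), 2) - 59 = -116*0 - 59 = 0 - 59 = -59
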